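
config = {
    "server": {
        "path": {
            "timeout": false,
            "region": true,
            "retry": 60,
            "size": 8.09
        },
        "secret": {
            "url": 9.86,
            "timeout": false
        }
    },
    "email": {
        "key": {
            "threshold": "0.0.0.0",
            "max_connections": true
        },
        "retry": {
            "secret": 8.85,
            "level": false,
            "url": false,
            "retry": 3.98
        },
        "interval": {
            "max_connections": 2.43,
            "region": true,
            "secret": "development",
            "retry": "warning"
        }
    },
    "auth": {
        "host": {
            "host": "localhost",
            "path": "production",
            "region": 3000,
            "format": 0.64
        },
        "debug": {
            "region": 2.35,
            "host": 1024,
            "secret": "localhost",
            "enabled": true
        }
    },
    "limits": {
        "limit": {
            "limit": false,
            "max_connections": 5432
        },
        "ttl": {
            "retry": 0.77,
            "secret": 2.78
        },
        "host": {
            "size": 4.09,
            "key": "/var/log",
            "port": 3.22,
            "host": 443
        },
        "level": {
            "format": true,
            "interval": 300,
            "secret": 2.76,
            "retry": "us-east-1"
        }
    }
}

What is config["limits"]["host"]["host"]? 443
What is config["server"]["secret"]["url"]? 9.86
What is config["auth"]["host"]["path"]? "production"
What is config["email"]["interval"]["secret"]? "development"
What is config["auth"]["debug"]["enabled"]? True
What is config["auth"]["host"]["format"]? 0.64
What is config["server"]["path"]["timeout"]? False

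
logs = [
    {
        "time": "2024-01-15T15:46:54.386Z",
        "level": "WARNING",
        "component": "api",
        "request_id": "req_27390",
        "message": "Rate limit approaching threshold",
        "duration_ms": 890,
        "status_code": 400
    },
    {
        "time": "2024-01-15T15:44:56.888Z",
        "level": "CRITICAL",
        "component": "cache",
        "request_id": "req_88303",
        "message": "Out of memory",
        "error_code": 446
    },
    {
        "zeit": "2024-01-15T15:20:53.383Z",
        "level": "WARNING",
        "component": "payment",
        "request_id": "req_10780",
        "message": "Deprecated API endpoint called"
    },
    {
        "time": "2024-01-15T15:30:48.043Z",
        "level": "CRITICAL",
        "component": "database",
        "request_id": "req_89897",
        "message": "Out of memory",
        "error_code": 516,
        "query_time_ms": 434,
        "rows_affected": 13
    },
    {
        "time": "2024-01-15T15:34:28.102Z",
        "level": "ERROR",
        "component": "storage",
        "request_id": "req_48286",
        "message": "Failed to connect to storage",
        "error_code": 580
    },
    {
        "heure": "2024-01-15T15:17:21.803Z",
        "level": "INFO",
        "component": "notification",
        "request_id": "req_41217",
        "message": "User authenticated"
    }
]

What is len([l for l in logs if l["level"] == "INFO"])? 1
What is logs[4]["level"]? "ERROR"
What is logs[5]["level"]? "INFO"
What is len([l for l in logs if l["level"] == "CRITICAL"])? 2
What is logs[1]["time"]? "2024-01-15T15:44:56.888Z"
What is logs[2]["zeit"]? "2024-01-15T15:20:53.383Z"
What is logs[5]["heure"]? "2024-01-15T15:17:21.803Z"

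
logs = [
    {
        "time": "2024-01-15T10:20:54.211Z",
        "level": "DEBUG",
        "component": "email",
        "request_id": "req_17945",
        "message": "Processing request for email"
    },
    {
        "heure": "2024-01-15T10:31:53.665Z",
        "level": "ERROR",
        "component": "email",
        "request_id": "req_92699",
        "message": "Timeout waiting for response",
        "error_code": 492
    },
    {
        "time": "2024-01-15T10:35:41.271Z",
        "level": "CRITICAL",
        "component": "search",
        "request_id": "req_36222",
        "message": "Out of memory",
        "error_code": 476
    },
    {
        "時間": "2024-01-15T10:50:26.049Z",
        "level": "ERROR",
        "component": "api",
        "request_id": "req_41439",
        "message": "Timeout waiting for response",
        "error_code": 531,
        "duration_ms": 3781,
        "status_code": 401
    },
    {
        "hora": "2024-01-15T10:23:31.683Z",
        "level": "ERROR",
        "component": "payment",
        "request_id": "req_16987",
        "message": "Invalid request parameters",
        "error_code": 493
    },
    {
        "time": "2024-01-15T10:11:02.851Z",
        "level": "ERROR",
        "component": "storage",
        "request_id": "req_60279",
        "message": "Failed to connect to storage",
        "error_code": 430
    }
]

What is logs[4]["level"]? "ERROR"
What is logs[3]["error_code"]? 531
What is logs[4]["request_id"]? "req_16987"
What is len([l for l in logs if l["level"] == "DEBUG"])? 1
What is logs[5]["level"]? "ERROR"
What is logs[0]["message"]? "Processing request for email"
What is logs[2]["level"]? "CRITICAL"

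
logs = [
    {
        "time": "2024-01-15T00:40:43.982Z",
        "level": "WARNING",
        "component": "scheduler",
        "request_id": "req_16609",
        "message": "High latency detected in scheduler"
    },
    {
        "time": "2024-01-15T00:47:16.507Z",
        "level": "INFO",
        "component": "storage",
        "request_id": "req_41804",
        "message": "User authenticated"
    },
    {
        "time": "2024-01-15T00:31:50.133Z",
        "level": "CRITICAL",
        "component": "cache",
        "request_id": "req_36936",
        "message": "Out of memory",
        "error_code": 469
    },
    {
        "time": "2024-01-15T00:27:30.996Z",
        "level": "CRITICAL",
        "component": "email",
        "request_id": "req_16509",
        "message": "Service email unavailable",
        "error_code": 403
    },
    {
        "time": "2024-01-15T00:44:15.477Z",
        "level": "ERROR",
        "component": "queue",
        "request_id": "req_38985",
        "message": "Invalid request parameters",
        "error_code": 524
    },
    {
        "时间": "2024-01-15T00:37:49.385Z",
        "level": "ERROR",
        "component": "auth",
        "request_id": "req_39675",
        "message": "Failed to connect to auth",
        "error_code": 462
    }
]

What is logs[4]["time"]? "2024-01-15T00:44:15.477Z"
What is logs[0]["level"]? "WARNING"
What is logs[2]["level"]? "CRITICAL"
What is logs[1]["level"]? "INFO"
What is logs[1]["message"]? "User authenticated"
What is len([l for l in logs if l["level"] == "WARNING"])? 1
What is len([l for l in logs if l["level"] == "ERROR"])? 2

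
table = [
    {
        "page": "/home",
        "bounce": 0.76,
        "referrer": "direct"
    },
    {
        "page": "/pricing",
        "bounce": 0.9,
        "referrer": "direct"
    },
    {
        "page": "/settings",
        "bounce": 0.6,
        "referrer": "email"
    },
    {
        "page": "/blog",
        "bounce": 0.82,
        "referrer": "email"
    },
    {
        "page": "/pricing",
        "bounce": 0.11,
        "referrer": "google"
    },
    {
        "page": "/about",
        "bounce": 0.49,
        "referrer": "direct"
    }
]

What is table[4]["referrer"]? "google"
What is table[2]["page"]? "/settings"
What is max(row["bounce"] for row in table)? 0.9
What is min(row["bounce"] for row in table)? 0.11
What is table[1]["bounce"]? 0.9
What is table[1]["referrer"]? "direct"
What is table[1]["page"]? "/pricing"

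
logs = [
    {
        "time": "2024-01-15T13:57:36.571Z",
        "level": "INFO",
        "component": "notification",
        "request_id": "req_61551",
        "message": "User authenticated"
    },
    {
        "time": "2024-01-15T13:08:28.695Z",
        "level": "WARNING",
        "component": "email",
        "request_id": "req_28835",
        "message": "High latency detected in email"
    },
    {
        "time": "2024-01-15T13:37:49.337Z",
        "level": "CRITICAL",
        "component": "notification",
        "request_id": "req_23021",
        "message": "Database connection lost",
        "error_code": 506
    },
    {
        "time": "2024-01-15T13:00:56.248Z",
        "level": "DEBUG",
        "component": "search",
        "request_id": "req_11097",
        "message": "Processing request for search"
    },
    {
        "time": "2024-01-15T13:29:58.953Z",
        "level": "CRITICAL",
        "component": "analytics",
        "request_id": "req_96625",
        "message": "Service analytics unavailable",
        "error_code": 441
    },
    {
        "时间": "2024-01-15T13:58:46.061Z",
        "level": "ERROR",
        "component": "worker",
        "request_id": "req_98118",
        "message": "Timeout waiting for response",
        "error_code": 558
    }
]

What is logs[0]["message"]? "User authenticated"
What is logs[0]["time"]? "2024-01-15T13:57:36.571Z"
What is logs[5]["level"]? "ERROR"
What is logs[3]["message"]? "Processing request for search"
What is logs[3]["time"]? "2024-01-15T13:00:56.248Z"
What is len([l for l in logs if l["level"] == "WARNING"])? 1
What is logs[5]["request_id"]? "req_98118"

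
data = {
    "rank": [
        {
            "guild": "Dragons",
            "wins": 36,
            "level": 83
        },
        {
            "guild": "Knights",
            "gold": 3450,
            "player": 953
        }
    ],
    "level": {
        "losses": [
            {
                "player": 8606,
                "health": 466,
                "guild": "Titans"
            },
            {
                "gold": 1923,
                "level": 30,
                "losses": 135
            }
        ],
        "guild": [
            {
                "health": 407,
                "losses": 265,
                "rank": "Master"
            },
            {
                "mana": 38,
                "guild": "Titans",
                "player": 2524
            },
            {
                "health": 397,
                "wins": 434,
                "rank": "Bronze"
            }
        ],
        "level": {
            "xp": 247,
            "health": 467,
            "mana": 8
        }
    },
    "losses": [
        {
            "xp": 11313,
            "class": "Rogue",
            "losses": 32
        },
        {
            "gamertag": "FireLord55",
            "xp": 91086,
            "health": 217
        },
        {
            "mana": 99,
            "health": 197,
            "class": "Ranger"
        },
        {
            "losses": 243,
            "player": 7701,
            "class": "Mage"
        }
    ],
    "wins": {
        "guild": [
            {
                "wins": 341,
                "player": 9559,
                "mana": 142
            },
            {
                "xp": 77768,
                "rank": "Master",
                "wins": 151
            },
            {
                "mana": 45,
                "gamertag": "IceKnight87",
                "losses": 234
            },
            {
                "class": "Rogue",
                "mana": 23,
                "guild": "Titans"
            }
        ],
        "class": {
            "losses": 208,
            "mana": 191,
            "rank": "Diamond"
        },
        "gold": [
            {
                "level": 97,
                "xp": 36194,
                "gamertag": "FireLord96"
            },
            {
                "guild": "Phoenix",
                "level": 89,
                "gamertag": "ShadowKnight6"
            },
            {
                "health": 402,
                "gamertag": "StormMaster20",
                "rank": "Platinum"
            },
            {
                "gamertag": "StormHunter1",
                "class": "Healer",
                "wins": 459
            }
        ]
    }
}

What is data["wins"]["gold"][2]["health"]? 402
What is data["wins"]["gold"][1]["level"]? 89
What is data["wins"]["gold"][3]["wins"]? 459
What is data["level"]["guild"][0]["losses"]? 265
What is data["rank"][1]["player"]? 953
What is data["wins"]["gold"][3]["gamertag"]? "StormHunter1"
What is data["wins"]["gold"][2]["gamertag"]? "StormMaster20"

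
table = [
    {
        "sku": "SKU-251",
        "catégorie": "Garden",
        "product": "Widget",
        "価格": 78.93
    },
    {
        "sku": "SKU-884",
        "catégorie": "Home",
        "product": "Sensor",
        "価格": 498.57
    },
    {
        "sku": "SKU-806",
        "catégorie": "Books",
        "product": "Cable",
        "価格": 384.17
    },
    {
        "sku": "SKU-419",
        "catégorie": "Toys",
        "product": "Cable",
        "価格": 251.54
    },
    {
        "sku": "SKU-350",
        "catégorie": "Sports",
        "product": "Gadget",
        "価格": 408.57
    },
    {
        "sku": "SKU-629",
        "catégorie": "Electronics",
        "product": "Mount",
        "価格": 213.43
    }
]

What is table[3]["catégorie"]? "Toys"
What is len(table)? 6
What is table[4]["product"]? "Gadget"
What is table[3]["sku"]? "SKU-419"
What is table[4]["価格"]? 408.57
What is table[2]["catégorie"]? "Books"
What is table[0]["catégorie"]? "Garden"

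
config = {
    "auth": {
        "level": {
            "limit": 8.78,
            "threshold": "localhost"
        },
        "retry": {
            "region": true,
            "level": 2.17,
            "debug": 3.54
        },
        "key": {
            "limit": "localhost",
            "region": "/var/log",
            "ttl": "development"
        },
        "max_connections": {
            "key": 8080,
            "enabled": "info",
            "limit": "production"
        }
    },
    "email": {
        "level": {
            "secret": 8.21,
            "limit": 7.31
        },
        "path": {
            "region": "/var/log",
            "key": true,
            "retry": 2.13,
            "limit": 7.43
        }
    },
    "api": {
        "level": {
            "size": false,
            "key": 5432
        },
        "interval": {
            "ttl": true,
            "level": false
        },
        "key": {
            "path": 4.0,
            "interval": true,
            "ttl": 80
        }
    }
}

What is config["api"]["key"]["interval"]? True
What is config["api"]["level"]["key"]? 5432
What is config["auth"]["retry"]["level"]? 2.17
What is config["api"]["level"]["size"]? False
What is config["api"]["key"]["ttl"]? 80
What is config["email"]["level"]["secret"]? 8.21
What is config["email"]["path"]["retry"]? 2.13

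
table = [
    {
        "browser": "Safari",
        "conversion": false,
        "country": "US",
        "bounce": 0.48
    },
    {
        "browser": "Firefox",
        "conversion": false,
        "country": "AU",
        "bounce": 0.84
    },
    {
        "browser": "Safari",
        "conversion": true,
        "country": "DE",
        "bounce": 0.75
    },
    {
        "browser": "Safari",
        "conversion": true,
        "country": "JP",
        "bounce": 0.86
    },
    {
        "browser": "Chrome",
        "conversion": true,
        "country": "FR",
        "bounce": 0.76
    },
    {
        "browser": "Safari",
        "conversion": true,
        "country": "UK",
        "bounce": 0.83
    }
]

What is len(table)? 6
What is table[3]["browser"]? "Safari"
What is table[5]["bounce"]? 0.83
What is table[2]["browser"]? "Safari"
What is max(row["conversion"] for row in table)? True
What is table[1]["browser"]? "Firefox"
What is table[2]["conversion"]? True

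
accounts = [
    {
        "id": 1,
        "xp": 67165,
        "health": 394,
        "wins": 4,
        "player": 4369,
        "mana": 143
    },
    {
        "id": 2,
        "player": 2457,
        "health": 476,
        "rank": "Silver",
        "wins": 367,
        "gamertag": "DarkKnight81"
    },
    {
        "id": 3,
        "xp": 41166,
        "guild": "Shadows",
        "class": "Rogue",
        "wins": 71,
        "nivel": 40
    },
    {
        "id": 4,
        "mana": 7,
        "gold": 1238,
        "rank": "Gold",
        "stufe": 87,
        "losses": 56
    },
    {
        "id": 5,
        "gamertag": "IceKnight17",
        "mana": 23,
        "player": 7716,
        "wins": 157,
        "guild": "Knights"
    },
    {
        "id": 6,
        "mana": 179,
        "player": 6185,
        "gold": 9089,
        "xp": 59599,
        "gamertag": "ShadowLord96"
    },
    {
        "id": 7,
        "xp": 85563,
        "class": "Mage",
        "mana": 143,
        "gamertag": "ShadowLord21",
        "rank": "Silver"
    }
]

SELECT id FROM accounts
[1, 2, 3, 4, 5, 6, 7]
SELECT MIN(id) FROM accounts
1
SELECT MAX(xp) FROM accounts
85563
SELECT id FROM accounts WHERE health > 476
[]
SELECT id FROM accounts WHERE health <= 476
[1, 2]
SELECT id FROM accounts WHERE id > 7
[]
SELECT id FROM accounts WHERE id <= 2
[1, 2]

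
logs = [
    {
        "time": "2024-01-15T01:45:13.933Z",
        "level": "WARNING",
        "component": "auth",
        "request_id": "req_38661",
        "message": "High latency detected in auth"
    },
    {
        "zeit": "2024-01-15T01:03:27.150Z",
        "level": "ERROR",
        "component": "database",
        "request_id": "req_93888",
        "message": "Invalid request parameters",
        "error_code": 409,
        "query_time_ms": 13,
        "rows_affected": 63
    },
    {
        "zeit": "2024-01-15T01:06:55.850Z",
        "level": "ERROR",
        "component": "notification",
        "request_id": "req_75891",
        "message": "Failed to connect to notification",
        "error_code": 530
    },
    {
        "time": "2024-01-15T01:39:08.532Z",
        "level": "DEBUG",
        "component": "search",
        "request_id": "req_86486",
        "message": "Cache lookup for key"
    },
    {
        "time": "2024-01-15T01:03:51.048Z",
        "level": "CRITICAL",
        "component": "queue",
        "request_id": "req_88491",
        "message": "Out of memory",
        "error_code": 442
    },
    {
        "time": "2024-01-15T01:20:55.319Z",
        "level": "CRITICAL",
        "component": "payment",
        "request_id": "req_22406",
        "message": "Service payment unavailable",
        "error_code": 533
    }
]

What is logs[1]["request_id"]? "req_93888"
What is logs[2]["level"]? "ERROR"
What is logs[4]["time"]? "2024-01-15T01:03:51.048Z"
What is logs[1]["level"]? "ERROR"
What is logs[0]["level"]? "WARNING"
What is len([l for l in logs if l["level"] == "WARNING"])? 1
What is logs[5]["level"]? "CRITICAL"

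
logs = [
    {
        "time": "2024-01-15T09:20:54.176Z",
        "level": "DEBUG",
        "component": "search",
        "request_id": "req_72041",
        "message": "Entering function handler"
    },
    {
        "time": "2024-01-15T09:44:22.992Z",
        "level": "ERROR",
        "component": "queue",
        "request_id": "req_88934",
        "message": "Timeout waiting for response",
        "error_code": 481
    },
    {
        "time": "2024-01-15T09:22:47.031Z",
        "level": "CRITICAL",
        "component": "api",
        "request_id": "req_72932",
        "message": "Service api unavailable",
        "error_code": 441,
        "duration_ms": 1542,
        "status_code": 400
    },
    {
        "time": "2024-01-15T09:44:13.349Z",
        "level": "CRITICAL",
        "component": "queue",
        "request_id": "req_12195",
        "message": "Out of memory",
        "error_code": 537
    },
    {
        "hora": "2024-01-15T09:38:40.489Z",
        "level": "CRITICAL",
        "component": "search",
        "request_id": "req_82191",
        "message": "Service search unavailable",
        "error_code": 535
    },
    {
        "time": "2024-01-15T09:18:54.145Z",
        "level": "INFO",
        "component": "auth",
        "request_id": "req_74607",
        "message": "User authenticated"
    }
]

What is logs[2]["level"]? "CRITICAL"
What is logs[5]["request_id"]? "req_74607"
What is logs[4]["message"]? "Service search unavailable"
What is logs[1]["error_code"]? 481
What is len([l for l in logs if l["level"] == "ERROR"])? 1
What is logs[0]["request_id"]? "req_72041"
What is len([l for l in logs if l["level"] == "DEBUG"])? 1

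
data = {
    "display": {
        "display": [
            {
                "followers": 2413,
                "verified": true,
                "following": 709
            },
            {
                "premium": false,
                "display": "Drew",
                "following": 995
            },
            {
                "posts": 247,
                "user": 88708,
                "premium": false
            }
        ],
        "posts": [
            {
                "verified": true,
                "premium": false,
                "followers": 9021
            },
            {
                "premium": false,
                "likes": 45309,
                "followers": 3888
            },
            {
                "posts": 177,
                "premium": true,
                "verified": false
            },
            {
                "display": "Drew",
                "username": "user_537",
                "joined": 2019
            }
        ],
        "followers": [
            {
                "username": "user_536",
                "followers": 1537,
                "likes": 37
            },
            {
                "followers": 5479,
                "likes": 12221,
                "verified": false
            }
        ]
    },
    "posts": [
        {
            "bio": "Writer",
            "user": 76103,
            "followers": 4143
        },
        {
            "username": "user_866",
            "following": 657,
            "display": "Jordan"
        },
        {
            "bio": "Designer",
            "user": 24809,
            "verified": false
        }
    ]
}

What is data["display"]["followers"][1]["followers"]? 5479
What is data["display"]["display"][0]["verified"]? True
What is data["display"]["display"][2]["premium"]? False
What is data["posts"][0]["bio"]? "Writer"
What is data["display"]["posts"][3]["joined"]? 2019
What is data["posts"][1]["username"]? "user_866"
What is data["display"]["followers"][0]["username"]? "user_536"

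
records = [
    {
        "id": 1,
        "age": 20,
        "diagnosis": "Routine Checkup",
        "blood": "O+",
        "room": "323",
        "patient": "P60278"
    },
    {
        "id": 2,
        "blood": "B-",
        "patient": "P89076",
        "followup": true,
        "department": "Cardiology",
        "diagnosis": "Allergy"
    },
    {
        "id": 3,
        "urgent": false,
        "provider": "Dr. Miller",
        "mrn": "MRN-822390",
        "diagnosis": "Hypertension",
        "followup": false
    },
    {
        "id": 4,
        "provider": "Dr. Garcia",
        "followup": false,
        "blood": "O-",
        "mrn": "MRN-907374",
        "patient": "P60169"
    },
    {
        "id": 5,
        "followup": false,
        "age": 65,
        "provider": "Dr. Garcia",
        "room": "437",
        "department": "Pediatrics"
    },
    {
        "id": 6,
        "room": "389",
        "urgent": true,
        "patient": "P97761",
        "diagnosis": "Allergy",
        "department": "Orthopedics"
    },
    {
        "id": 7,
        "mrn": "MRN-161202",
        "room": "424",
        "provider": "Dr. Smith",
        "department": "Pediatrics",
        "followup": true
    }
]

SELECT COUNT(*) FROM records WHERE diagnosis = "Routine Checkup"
1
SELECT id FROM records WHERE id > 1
[2, 3, 4, 5, 6, 7]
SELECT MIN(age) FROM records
20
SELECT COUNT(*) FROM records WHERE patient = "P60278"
1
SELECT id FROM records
[1, 2, 3, 4, 5, 6, 7]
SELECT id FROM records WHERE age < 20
[]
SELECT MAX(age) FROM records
65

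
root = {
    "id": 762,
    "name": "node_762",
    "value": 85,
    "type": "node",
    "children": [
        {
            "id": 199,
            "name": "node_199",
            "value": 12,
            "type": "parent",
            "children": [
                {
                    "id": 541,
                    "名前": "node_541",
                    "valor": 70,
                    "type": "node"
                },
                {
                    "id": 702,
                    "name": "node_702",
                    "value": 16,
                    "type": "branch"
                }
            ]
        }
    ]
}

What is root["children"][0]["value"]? 12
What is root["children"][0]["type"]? "parent"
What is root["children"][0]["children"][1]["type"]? "branch"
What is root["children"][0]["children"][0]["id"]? 541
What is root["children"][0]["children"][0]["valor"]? 70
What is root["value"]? 85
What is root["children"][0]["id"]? 199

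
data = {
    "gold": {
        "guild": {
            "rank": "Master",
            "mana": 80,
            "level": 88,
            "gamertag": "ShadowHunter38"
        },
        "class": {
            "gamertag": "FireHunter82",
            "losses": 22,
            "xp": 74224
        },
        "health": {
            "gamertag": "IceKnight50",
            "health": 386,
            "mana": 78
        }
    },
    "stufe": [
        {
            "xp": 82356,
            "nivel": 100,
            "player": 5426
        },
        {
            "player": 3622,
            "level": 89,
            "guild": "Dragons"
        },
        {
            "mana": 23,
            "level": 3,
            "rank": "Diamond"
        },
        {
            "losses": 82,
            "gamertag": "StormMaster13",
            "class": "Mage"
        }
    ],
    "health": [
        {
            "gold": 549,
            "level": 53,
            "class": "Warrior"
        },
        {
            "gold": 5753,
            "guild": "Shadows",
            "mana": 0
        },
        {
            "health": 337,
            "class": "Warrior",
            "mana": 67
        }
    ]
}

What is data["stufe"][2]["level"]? 3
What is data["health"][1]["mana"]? 0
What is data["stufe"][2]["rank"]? "Diamond"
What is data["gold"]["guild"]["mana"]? 80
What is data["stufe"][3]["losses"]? 82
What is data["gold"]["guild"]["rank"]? "Master"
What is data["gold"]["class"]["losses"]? 22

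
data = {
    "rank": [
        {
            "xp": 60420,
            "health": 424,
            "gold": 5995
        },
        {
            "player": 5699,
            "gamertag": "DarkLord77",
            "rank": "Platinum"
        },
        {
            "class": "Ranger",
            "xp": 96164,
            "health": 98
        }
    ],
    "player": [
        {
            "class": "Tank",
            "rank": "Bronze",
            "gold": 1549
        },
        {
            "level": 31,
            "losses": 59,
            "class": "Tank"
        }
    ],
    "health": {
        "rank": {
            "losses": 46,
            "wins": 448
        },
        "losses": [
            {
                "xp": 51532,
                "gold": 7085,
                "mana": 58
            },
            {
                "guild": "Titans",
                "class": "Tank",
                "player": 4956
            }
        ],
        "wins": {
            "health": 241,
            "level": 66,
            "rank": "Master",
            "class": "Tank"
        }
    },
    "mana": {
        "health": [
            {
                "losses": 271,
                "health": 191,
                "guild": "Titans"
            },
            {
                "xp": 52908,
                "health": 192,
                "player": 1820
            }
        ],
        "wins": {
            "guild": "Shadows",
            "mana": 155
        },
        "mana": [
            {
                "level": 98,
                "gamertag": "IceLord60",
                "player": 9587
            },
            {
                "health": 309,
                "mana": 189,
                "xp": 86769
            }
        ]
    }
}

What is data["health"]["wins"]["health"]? 241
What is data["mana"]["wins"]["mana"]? 155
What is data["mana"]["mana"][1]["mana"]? 189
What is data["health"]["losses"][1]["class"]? "Tank"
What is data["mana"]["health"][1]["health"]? 192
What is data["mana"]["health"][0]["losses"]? 271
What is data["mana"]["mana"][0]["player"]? 9587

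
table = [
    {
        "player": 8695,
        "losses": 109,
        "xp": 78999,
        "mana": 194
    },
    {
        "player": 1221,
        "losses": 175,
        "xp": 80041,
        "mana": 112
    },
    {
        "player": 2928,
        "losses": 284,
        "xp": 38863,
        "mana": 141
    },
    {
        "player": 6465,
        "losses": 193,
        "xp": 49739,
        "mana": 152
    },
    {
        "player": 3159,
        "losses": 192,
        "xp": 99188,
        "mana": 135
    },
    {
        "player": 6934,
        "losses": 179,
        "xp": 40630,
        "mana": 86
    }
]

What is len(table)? 6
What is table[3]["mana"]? 152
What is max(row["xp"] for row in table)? 99188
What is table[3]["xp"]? 49739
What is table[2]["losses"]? 284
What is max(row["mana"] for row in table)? 194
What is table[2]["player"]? 2928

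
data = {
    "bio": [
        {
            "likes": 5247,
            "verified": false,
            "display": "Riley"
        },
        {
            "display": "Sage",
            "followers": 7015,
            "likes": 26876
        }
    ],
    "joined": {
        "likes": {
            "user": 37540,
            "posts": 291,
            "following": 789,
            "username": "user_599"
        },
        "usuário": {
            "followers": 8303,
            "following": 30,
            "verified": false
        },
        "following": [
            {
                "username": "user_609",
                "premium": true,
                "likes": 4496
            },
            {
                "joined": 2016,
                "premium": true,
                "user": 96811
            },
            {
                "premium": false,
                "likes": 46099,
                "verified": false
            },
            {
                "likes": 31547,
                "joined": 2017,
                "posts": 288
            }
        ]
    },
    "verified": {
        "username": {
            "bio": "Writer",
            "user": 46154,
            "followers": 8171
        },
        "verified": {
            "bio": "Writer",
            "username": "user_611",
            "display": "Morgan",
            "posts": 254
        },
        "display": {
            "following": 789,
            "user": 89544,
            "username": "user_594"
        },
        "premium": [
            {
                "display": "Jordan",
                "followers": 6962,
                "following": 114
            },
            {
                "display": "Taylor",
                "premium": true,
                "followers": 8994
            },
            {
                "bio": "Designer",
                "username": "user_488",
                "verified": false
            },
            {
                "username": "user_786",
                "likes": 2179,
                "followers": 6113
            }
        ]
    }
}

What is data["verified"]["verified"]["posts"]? 254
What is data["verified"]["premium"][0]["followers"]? 6962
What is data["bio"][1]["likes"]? 26876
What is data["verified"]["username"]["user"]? 46154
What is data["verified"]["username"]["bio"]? "Writer"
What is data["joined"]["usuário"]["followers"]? 8303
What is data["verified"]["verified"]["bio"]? "Writer"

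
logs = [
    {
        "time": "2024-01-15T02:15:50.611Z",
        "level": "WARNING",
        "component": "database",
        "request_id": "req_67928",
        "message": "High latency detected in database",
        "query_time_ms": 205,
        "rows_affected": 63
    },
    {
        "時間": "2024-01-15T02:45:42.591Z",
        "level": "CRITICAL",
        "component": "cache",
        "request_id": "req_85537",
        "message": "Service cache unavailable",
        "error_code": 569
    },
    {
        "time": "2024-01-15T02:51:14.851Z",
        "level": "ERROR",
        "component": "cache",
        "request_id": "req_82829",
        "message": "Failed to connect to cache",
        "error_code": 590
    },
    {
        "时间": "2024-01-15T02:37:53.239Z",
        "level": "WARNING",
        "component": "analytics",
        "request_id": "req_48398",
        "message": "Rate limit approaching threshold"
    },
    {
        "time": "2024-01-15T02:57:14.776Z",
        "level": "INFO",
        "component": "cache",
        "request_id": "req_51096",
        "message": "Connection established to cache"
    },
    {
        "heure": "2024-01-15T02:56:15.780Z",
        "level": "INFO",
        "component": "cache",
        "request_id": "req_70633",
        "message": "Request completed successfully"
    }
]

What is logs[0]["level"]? "WARNING"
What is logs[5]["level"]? "INFO"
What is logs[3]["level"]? "WARNING"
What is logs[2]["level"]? "ERROR"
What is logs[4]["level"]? "INFO"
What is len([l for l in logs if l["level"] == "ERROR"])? 1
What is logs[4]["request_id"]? "req_51096"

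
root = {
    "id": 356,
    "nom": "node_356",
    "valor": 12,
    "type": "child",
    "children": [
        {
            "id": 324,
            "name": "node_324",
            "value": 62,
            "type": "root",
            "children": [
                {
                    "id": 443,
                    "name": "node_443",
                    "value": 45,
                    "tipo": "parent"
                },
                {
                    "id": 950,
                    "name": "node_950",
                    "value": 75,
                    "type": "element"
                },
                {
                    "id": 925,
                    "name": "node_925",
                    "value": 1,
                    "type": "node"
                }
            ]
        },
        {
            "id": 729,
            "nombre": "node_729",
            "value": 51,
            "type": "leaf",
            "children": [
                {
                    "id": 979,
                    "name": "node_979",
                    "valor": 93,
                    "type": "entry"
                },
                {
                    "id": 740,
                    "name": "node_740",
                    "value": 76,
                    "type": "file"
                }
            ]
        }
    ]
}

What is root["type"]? "child"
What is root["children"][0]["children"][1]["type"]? "element"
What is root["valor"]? 12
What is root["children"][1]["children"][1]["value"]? 76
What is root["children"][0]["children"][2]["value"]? 1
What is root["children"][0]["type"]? "root"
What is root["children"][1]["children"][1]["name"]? "node_740"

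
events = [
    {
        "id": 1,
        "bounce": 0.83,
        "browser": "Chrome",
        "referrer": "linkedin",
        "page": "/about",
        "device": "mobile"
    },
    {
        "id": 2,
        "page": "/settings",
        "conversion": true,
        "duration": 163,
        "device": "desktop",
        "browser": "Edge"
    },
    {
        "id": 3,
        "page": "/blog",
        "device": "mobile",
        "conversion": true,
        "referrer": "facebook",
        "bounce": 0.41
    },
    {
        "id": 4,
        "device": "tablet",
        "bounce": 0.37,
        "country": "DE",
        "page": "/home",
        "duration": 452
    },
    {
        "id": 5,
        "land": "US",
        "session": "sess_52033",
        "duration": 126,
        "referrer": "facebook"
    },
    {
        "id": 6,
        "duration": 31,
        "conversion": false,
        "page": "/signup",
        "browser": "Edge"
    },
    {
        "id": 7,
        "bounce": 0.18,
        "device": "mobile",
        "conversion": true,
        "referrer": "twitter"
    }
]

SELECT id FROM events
[1, 2, 3, 4, 5, 6, 7]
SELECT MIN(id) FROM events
1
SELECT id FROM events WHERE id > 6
[7]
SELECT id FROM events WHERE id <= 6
[1, 2, 3, 4, 5, 6]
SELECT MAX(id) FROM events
7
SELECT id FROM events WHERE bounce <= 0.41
[3, 4, 7]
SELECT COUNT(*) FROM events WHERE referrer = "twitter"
1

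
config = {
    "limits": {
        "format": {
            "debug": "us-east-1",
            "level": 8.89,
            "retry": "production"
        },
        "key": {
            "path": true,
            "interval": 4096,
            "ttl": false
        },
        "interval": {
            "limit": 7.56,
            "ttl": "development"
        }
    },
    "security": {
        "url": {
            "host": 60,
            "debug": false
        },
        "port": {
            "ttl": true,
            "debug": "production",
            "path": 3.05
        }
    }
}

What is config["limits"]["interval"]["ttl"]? "development"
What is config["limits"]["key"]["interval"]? 4096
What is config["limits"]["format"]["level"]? 8.89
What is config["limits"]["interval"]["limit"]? 7.56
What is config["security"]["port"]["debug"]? "production"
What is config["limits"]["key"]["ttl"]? False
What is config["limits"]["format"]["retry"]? "production"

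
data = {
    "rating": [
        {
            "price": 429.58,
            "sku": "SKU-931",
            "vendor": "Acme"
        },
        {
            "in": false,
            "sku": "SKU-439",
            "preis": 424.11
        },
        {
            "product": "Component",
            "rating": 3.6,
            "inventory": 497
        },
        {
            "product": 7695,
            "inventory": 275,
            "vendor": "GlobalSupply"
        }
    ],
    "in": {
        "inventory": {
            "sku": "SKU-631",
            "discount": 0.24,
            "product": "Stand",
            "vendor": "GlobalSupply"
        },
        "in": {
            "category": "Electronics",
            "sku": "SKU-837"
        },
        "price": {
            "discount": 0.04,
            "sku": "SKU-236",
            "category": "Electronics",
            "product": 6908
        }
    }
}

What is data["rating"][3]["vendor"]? "GlobalSupply"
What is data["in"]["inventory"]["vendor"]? "GlobalSupply"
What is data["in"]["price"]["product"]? 6908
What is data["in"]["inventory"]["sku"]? "SKU-631"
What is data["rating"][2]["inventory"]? 497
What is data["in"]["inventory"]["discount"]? 0.24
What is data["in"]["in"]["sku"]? "SKU-837"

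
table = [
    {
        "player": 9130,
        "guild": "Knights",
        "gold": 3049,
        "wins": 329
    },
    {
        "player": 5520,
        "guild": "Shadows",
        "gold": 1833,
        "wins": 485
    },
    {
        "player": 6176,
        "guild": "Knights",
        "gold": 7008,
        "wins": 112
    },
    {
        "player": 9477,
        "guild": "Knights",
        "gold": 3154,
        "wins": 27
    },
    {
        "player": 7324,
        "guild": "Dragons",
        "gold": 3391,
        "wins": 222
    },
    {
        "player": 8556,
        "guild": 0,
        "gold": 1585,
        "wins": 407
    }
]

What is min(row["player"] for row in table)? 5520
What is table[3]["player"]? 9477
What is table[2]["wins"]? 112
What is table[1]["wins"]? 485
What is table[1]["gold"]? 1833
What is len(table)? 6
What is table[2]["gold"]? 7008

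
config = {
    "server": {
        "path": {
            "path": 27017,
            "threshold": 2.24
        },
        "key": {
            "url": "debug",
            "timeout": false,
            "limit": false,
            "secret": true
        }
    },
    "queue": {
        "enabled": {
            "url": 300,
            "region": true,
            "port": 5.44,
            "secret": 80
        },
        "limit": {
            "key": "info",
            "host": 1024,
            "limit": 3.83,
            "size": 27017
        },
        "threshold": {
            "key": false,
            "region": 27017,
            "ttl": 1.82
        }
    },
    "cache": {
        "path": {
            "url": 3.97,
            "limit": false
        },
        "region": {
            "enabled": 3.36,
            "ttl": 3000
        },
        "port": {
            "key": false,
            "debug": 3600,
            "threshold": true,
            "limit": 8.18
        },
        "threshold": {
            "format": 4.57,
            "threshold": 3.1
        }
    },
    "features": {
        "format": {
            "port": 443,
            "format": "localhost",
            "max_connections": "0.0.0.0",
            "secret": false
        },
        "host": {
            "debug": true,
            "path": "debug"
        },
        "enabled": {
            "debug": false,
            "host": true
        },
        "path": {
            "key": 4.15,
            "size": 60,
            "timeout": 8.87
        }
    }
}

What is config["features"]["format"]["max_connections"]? "0.0.0.0"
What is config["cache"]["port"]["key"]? False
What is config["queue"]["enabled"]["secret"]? 80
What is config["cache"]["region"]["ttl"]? 3000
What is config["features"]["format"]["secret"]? False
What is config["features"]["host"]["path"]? "debug"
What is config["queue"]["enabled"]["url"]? 300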